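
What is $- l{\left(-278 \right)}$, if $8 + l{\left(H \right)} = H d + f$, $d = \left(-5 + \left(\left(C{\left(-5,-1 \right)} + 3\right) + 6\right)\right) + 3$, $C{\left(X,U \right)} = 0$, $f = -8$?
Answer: $1962$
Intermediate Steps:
$d = 7$ ($d = \left(-5 + \left(\left(0 + 3\right) + 6\right)\right) + 3 = \left(-5 + \left(3 + 6\right)\right) + 3 = \left(-5 + 9\right) + 3 = 4 + 3 = 7$)
$l{\left(H \right)} = -16 + 7 H$ ($l{\left(H \right)} = -8 + \left(H 7 - 8\right) = -8 + \left(7 H - 8\right) = -8 + \left(-8 + 7 H\right) = -16 + 7 H$)
$- l{\left(-278 \right)} = - (-16 + 7 \left(-278\right)) = - (-16 - 1946) = \left(-1\right) \left(-1962\right) = 1962$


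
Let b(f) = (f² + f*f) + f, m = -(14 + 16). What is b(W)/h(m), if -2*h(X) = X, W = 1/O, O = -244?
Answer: -121/446520 ≈ -0.00027098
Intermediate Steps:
m = -30 (m = -1*30 = -30)
W = -1/244 (W = 1/(-244) = -1/244 ≈ -0.0040984)
b(f) = f + 2*f² (b(f) = (f² + f²) + f = 2*f² + f = f + 2*f²)
h(X) = -X/2
b(W)/h(m) = (-(1 + 2*(-1/244))/244)/((-½*(-30))) = -(1 - 1/122)/244/15 = -1/244*121/122*(1/15) = -121/29768*1/15 = -121/446520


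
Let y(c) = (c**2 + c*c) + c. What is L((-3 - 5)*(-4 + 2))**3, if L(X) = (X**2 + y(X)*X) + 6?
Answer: 660776311000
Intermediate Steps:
y(c) = c + 2*c**2 (y(c) = (c**2 + c**2) + c = 2*c**2 + c = c + 2*c**2)
L(X) = 6 + X**2 + X**2*(1 + 2*X) (L(X) = (X**2 + (X*(1 + 2*X))*X) + 6 = (X**2 + X**2*(1 + 2*X)) + 6 = 6 + X**2 + X**2*(1 + 2*X))
L((-3 - 5)*(-4 + 2))**3 = (6 + 2*((-3 - 5)*(-4 + 2))**2 + 2*((-3 - 5)*(-4 + 2))**3)**3 = (6 + 2*(-8*(-2))**2 + 2*(-8*(-2))**3)**3 = (6 + 2*16**2 + 2*16**3)**3 = (6 + 2*256 + 2*4096)**3 = (6 + 512 + 8192)**3 = 8710**3 = 660776311000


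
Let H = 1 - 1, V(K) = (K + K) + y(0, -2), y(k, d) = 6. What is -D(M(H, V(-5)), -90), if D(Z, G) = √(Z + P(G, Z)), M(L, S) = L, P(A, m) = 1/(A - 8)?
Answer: -I*√2/14 ≈ -0.10102*I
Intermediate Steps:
V(K) = 6 + 2*K (V(K) = (K + K) + 6 = 2*K + 6 = 6 + 2*K)
P(A, m) = 1/(-8 + A)
H = 0
D(Z, G) = √(Z + 1/(-8 + G))
-D(M(H, V(-5)), -90) = -√((1 + 0*(-8 - 90))/(-8 - 90)) = -√((1 + 0*(-98))/(-98)) = -√(-(1 + 0)/98) = -√(-1/98*1) = -√(-1/98) = -I*√2/14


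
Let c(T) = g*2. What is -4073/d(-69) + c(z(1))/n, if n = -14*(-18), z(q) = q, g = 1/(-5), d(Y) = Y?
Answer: 855307/14490 ≈ 59.027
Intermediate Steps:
g = -⅕ ≈ -0.20000
c(T) = -⅖ (c(T) = -⅕*2 = -⅖)
n = 252
-4073/d(-69) + c(z(1))/n = -4073/(-69) - ⅖/252 = -4073*(-1/69) - ⅖*1/252 = 4073/69 - 1/630 = 855307/14490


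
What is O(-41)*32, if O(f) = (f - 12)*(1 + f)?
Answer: 67840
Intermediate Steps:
O(f) = (1 + f)*(-12 + f) (O(f) = (-12 + f)*(1 + f) = (1 + f)*(-12 + f))
O(-41)*32 = (-12 + (-41)**2 - 11*(-41))*32 = (-12 + 1681 + 451)*32 = 2120*32 = 67840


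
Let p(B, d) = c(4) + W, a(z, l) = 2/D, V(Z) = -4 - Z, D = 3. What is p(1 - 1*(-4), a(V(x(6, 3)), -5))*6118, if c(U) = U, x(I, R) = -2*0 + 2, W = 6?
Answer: 61180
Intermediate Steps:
x(I, R) = 2 (x(I, R) = 0 + 2 = 2)
a(z, l) = ⅔ (a(z, l) = 2/3 = 2*(⅓) = ⅔)
p(B, d) = 10 (p(B, d) = 4 + 6 = 10)
p(1 - 1*(-4), a(V(x(6, 3)), -5))*6118 = 10*6118 = 61180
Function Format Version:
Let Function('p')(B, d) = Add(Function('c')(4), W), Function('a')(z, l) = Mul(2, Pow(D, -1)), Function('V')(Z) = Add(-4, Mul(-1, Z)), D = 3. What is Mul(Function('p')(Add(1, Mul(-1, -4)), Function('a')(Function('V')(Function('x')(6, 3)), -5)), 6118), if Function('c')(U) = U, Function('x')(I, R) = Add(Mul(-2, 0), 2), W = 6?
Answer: 61180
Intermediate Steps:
Function('x')(I, R) = 2 (Function('x')(I, R) = Add(0, 2) = 2)
Function('a')(z, l) = Rational(2, 3) (Function('a')(z, l) = Mul(2, Pow(3, -1)) = Mul(2, Rational(1, 3)) = Rational(2, 3))
Function('p')(B, d) = 10 (Function('p')(B, d) = Add(4, 6) = 10)
Mul(Function('p')(Add(1, Mul(-1, -4)), Function('a')(Function('V')(Function('x')(6, 3)), -5)), 6118) = Mul(10, 6118) = 61180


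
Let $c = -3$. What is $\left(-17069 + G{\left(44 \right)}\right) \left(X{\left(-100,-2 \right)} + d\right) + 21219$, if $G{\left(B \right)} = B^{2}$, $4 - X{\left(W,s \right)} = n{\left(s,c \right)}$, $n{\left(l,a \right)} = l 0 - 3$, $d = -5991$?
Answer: $90577091$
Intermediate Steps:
$n{\left(l,a \right)} = -3$ ($n{\left(l,a \right)} = 0 - 3 = -3$)
$X{\left(W,s \right)} = 7$ ($X{\left(W,s \right)} = 4 - -3 = 4 + 3 = 7$)
$\left(-17069 + G{\left(44 \right)}\right) \left(X{\left(-100,-2 \right)} + d\right) + 21219 = \left(-17069 + 44^{2}\right) \left(7 - 5991\right) + 21219 = \left(-17069 + 1936\right) \left(-5984\right) + 21219 = \left(-15133\right) \left(-5984\right) + 21219 = 90555872 + 21219 = 90577091$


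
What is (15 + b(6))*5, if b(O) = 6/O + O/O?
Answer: 85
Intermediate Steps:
b(O) = 1 + 6/O (b(O) = 6/O + 1 = 1 + 6/O)
(15 + b(6))*5 = (15 + (6 + 6)/6)*5 = (15 + (⅙)*12)*5 = (15 + 2)*5 = 17*5 = 85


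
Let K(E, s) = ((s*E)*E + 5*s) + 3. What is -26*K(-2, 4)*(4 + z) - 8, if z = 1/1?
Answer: -5078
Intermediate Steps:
z = 1
K(E, s) = 3 + 5*s + s*E**2 (K(E, s) = ((E*s)*E + 5*s) + 3 = (s*E**2 + 5*s) + 3 = (5*s + s*E**2) + 3 = 3 + 5*s + s*E**2)
-26*K(-2, 4)*(4 + z) - 8 = -26*(3 + 5*4 + 4*(-2)**2)*(4 + 1) - 8 = -26*(3 + 20 + 4*4)*5 - 8 = -26*(3 + 20 + 16)*5 - 8 = -1014*5 - 8 = -26*195 - 8 = -5070 - 8 = -5078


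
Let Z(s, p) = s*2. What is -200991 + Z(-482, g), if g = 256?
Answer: -201955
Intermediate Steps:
Z(s, p) = 2*s
-200991 + Z(-482, g) = -200991 + 2*(-482) = -200991 - 964 = -201955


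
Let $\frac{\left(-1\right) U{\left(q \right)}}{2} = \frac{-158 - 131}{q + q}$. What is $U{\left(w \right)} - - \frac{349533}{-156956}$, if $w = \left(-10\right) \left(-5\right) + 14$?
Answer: $\frac{5747543}{2511296} \approx 2.2887$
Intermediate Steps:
$w = 64$ ($w = 50 + 14 = 64$)
$U{\left(q \right)} = \frac{289}{q}$ ($U{\left(q \right)} = - 2 \frac{-158 - 131}{q + q} = - 2 \left(- \frac{289}{2 q}\right) = \frac{289}{q}$)
$U{\left(w \right)} - - \frac{349533}{-156956} = \frac{289}{64} - - \frac{349533}{-156956} = 289 \cdot \frac{1}{64} - \left(-349533\right) \left(- \frac{1}{156956}\right) = \frac{289}{64} - \frac{349533}{156956} = \frac{5747543}{2511296}$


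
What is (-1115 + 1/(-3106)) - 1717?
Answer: -8796193/3106 ≈ -2832.0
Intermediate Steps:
(-1115 + 1/(-3106)) - 1717 = (-1115 - 1/3106) - 1717 = -3463191/3106 - 1717 = -8796193/3106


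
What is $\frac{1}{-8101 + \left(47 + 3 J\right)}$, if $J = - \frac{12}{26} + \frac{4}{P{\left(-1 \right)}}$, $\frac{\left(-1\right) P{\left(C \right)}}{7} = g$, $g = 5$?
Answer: $- \frac{455}{3665356} \approx -0.00012414$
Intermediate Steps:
$P{\left(C \right)} = -35$ ($P{\left(C \right)} = \left(-7\right) 5 = -35$)
$J = - \frac{262}{455}$ ($J = - \frac{12}{26} + \frac{4}{-35} = \left(-12\right) \frac{1}{26} + 4 \left(- \frac{1}{35}\right) = - \frac{6}{13} - \frac{4}{35} = - \frac{262}{455} \approx -0.57582$)
$\frac{1}{-8101 + \left(47 + 3 J\right)} = \frac{1}{-8101 + \left(47 + 3 \left(- \frac{262}{455}\right)\right)} = \frac{1}{-8101 + \left(47 - \frac{786}{455}\right)} = \frac{1}{-8101 + \frac{20599}{455}} = \frac{1}{- \frac{3665356}{455}} = - \frac{455}{3665356}$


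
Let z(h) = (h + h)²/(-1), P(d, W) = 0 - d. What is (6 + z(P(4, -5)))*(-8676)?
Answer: 503208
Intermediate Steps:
P(d, W) = -d
z(h) = -4*h² (z(h) = (2*h)²*(-1) = (4*h²)*(-1) = -4*h²)
(6 + z(P(4, -5)))*(-8676) = (6 - 4*(-1*4)²)*(-8676) = (6 - 4*(-4)²)*(-8676) = (6 - 4*16)*(-8676) = (6 - 64)*(-8676) = -58*(-8676) = 503208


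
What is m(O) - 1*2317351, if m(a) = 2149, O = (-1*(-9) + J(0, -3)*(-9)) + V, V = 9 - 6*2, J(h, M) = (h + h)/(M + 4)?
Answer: -2315202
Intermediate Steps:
J(h, M) = 2*h/(4 + M) (J(h, M) = (2*h)/(4 + M) = 2*h/(4 + M))
V = -3 (V = 9 - 12 = -3)
O = 6 (O = (-1*(-9) + (2*0/(4 - 3))*(-9)) - 3 = (9 + (2*0/1)*(-9)) - 3 = (9 + (2*0*1)*(-9)) - 3 = (9 + 0*(-9)) - 3 = (9 + 0) - 3 = 9 - 3 = 6)
m(O) - 1*2317351 = 2149 - 1*2317351 = 2149 - 2317351 = -2315202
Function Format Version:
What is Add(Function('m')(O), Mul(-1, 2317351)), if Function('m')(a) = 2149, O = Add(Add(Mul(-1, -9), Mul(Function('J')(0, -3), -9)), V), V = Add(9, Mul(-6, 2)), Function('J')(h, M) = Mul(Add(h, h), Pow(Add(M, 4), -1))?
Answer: -2315202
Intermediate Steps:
Function('J')(h, M) = Mul(2, h, Pow(Add(4, M), -1)) (Function('J')(h, M) = Mul(Mul(2, h), Pow(Add(4, M), -1)) = Mul(2, h, Pow(Add(4, M), -1)))
V = -3 (V = Add(9, -12) = -3)
O = 6 (O = Add(Add(Mul(-1, -9), Mul(Mul(2, 0, Pow(Add(4, -3), -1)), -9)), -3) = Add(Add(9, Mul(Mul(2, 0, Pow(1, -1)), -9)), -3) = Add(Add(9, Mul(Mul(2, 0, 1), -9)), -3) = Add(Add(9, Mul(0, -9)), -3) = Add(Add(9, 0), -3) = Add(9, -3) = 6)
Add(Function('m')(O), Mul(-1, 2317351)) = Add(2149, Mul(-1, 2317351)) = Add(2149, -2317351) = -2315202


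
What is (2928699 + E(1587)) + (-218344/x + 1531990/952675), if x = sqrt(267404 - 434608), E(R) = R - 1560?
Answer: 558025114808/190535 + 109172*I*sqrt(41801)/41801 ≈ 2.9287e+6 + 533.97*I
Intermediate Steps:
E(R) = -1560 + R
x = 2*I*sqrt(41801) (x = sqrt(-167204) = 2*I*sqrt(41801) ≈ 408.91*I)
(2928699 + E(1587)) + (-218344/x + 1531990/952675) = (2928699 + (-1560 + 1587)) + (-218344*(-I*sqrt(41801)/83602) + 1531990/952675) = (2928699 + 27) + (-(-109172)*I*sqrt(41801)/41801 + 1531990*(1/952675)) = 2928726 + (109172*I*sqrt(41801)/41801 + 306398/190535) = 2928726 + (306398/190535 + 109172*I*sqrt(41801)/41801) = 558025114808/190535 + 109172*I*sqrt(41801)/41801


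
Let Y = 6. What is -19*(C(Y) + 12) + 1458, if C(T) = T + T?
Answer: 1002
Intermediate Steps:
C(T) = 2*T
-19*(C(Y) + 12) + 1458 = -19*(2*6 + 12) + 1458 = -19*(12 + 12) + 1458 = -19*24 + 1458 = -456 + 1458 = 1002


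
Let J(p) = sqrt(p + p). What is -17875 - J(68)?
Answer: -17875 - 2*sqrt(34) ≈ -17887.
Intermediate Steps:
J(p) = sqrt(2)*sqrt(p) (J(p) = sqrt(2*p) = sqrt(2)*sqrt(p))
-17875 - J(68) = -17875 - sqrt(2)*sqrt(68) = -17875 - sqrt(2)*2*sqrt(17) = -17875 - 2*sqrt(34)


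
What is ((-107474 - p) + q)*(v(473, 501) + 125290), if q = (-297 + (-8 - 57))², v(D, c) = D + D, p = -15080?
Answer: 4879021400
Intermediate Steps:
v(D, c) = 2*D
q = 131044 (q = (-297 - 65)² = (-362)² = 131044)
((-107474 - p) + q)*(v(473, 501) + 125290) = ((-107474 - 1*(-15080)) + 131044)*(2*473 + 125290) = ((-107474 + 15080) + 131044)*(946 + 125290) = (-92394 + 131044)*126236 = 38650*126236 = 4879021400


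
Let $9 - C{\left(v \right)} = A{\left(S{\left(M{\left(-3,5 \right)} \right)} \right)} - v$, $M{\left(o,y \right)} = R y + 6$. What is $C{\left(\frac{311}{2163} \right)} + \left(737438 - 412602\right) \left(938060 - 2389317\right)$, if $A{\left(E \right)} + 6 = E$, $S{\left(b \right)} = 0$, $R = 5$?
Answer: $- \frac{1019682582244120}{2163} \approx -4.7142 \cdot 10^{11}$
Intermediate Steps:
$M{\left(o,y \right)} = 6 + 5 y$ ($M{\left(o,y \right)} = 5 y + 6 = 6 + 5 y$)
$A{\left(E \right)} = -6 + E$
$C{\left(v \right)} = 15 + v$ ($C{\left(v \right)} = 9 - \left(\left(-6 + 0\right) - v\right) = 9 - \left(-6 - v\right) = 9 + \left(6 + v\right) = 15 + v$)
$C{\left(\frac{311}{2163} \right)} + \left(737438 - 412602\right) \left(938060 - 2389317\right) = \left(15 + \frac{311}{2163}\right) + \left(737438 - 412602\right) \left(938060 - 2389317\right) = \left(15 + 311 \cdot \frac{1}{2163}\right) + 324836 \left(-1451257\right) = \left(15 + \frac{311}{2163}\right) - 471420518852 = \frac{32756}{2163} - 471420518852 = - \frac{1019682582244120}{2163}$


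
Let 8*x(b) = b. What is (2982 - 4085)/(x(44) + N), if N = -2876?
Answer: 2206/5741 ≈ 0.38425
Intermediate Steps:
x(b) = b/8
(2982 - 4085)/(x(44) + N) = (2982 - 4085)/((⅛)*44 - 2876) = -1103/(11/2 - 2876) = -1103/(-5741/2) = -1103*(-2/5741) = 2206/5741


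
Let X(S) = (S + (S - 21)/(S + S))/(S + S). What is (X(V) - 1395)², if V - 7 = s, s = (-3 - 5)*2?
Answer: 1417823716/729 ≈ 1.9449e+6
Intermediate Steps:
s = -16 (s = -8*2 = -16)
V = -9 (V = 7 - 16 = -9)
X(S) = (S + (-21 + S)/(2*S))/(2*S) (X(S) = (S + (-21 + S)/((2*S)))/((2*S)) = (S + (-21 + S)*(1/(2*S)))*(1/(2*S)) = (S + (-21 + S)/(2*S))*(1/(2*S)) = (S + (-21 + S)/(2*S))/(2*S))
(X(V) - 1395)² = ((¼)*(-21 - 9 + 2*(-9)²)/(-9)² - 1395)² = ((¼)*(1/81)*(-21 - 9 + 2*81) - 1395)² = ((¼)*(1/81)*(-21 - 9 + 162) - 1395)² = ((¼)*(1/81)*132 - 1395)² = (11/27 - 1395)² = (-37654/27)² = 1417823716/729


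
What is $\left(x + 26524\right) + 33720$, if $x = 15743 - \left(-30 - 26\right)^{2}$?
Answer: $72851$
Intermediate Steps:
$x = 12607$ ($x = 15743 - \left(-56\right)^{2} = 15743 - 3136 = 12607$)
$\left(x + 26524\right) + 33720 = \left(12607 + 26524\right) + 33720 = 39131 + 33720 = 72851$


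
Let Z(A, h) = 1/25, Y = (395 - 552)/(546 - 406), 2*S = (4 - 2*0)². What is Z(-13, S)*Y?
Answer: -157/3500 ≈ -0.044857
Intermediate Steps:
S = 8 (S = (4 - 2*0)²/2 = (4 + 0)²/2 = (½)*4² = (½)*16 = 8)
Y = -157/140 ≈ -1.1214
Z(A, h) = 1/25
Z(-13, S)*Y = (1/25)*(-157/140) = -157/3500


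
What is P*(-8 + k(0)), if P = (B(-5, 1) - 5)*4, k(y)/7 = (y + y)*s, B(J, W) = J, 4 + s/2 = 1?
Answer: 320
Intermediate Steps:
s = -6 (s = -8 + 2*1 = -8 + 2 = -6)
k(y) = -84*y (k(y) = 7*((y + y)*(-6)) = 7*((2*y)*(-6)) = 7*(-12*y) = -84*y)
P = -40 (P = (-5 - 5)*4 = -10*4 = -40)
P*(-8 + k(0)) = -40*(-8 - 84*0) = -40*(-8 + 0) = -40*(-8) = 320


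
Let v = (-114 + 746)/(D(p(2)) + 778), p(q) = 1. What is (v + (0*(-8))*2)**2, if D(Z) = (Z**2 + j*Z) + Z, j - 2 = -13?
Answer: 399424/591361 ≈ 0.67543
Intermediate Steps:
j = -11 (j = 2 - 13 = -11)
D(Z) = Z**2 - 10*Z (D(Z) = (Z**2 - 11*Z) + Z = Z**2 - 10*Z)
v = 632/769 (v = (-114 + 746)/(1*(-10 + 1) + 778) = 632/(1*(-9) + 778) = 632/(-9 + 778) = 632/769 ≈ 0.82185)
(v + (0*(-8))*2)**2 = (632/769 + (0*(-8))*2)**2 = (632/769 + 0*2)**2 = (632/769 + 0)**2 = (632/769)**2 = 399424/591361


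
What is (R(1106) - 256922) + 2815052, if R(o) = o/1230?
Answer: 1573250503/615 ≈ 2.5581e+6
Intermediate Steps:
R(o) = o/1230 (R(o) = o*(1/1230) = o/1230)
(R(1106) - 256922) + 2815052 = ((1/1230)*1106 - 256922) + 2815052 = (553/615 - 256922) + 2815052 = -158006477/615 + 2815052 = 1573250503/615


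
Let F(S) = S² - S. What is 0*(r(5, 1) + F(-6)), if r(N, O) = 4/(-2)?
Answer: 0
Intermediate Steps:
r(N, O) = -2 (r(N, O) = 4*(-½) = -2)
0*(r(5, 1) + F(-6)) = 0*(-2 - 6*(-1 - 6)) = 0*(-2 - 6*(-7)) = 0*(-2 + 42) = 0*40 = 0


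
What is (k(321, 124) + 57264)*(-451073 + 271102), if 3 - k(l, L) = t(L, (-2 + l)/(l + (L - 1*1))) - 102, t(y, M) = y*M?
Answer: -1144268215970/111 ≈ -1.0309e+10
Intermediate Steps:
t(y, M) = M*y
k(l, L) = 105 - L*(-2 + l)/(-1 + L + l) (k(l, L) = 3 - (((-2 + l)/(l + (L - 1*1)))*L - 102) = 3 - (((-2 + l)/(l + (L - 1)))*L - 102) = 3 - (((-2 + l)/(l + (-1 + L)))*L - 102) = 3 - (((-2 + l)/(-1 + L + l))*L - 102) = 3 - (L*(-2 + l)/(-1 + L + l) - 102) = 3 - (-102 + L*(-2 + l)/(-1 + L + l)) = 3 + (102 - L*(-2 + l)/(-1 + L + l)) = 105 - L*(-2 + l)/(-1 + L + l))
(k(321, 124) + 57264)*(-451073 + 271102) = ((-105 + 105*321 + 107*124 - 1*124*321)/(-1 + 124 + 321) + 57264)*(-451073 + 271102) = ((-105 + 33705 + 13268 - 39804)/444 + 57264)*(-179971) = ((1/444)*7064 + 57264)*(-179971) = (1766/111 + 57264)*(-179971) = (6358070/111)*(-179971) = -1144268215970/111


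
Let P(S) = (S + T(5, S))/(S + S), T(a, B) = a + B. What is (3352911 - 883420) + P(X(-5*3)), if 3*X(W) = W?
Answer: 4938983/2 ≈ 2.4695e+6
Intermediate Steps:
T(a, B) = B + a
X(W) = W/3
P(S) = (5 + 2*S)/(2*S) (P(S) = (S + (S + 5))/(S + S) = (S + (5 + S))/((2*S)) = (5 + 2*S)*(1/(2*S)) = (5 + 2*S)/(2*S))
(3352911 - 883420) + P(X(-5*3)) = (3352911 - 883420) + (5/2 + (-5*3)/3)/(((-5*3)/3)) = 2469491 + (5/2 + (⅓)*(-15))/(((⅓)*(-15))) = 2469491 + (5/2 - 5)/(-5) = 2469491 - ⅕*(-5/2) = 2469491 + ½ = 4938983/2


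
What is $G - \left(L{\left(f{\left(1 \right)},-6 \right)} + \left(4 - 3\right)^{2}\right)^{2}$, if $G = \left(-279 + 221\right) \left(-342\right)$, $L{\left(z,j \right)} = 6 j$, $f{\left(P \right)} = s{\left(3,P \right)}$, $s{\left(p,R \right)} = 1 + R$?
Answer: $18611$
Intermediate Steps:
$f{\left(P \right)} = 1 + P$
$G = 19836$ ($G = \left(-58\right) \left(-342\right) = 19836$)
$G - \left(L{\left(f{\left(1 \right)},-6 \right)} + \left(4 - 3\right)^{2}\right)^{2} = 19836 - \left(6 \left(-6\right) + \left(4 - 3\right)^{2}\right)^{2} = 19836 - \left(-36 + 1^{2}\right)^{2} = 19836 - \left(-36 + 1\right)^{2} = 19836 - \left(-35\right)^{2} = 19836 - 1225 = 18611$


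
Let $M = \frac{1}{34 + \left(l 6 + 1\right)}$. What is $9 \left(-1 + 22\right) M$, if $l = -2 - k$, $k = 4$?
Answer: $-189$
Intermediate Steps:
$l = -6$ ($l = -2 - 4 = -6$)
$M = -1$ ($M = \frac{1}{34 + \left(\left(-6\right) 6 + 1\right)} = \frac{1}{34 + \left(-36 + 1\right)} = \frac{1}{34 - 35} = \frac{1}{-1} = -1$)
$9 \left(-1 + 22\right) M = 9 \left(-1 + 22\right) \left(-1\right) = 9 \cdot 21 \left(-1\right) = 189 \left(-1\right) = -189$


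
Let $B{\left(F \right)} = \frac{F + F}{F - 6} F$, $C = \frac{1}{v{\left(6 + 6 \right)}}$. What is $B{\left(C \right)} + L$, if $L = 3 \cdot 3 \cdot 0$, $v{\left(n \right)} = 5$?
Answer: $- \frac{2}{145} \approx -0.013793$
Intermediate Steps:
$C = \frac{1}{5} \approx 0.2$
$L = 0$ ($L = 9 \cdot 0 = 0$)
$B{\left(F \right)} = \frac{2 F^{2}}{-6 + F}$ ($B{\left(F \right)} = \frac{2 F}{-6 + F} F = \frac{2 F^{2}}{-6 + F}$)
$B{\left(C \right)} + L = \frac{2}{25 \left(-6 + \frac{1}{5}\right)} + 0 = 2 \cdot \frac{1}{25} \frac{1}{- \frac{29}{5}} + 0 = 2 \cdot \frac{1}{25} \left(- \frac{5}{29}\right) + 0 = - \frac{2}{145} + 0 = - \frac{2}{145}$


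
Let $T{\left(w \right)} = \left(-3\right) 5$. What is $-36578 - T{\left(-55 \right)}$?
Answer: $-36563$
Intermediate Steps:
$T{\left(w \right)} = -15$
$-36578 - T{\left(-55 \right)} = -36578 - -15 = -36578 + 15 = -36563$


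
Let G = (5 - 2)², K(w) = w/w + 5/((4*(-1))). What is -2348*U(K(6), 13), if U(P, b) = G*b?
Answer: -274716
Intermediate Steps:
K(w) = -¼ (K(w) = 1 + 5/(-4) = 1 + 5*(-¼) = 1 - 5/4 = -¼)
G = 9 (G = 3² = 9)
U(P, b) = 9*b
-2348*U(K(6), 13) = -21132*13 = -2348*117 = -274716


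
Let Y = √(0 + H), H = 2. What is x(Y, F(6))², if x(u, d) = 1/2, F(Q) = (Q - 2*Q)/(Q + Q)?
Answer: ¼ ≈ 0.25000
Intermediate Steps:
Y = √2 (Y = √(0 + 2) = √2 ≈ 1.4142)
F(Q) = -½ (F(Q) = (-Q)/((2*Q)) = (-Q)*(1/(2*Q)) = -½)
x(u, d) = ½
x(Y, F(6))² = (½)² = ¼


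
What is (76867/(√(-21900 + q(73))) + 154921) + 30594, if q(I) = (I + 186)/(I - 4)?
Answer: 185515 - 76867*I*√104248029/1510841 ≈ 1.8552e+5 - 519.46*I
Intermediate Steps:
q(I) = (186 + I)/(-4 + I)
(76867/(√(-21900 + q(73))) + 154921) + 30594 = (76867/(√(-21900 + (186 + 73)/(-4 + 73))) + 154921) + 30594 = (76867/(√(-21900 + 259/69)) + 154921) + 30594 = (76867/(√(-1510841/69)) + 154921) + 30594 = (76867/((I*√104248029/69)) + 154921) + 30594 = (76867*(-I*√104248029/1510841) + 154921) + 30594 = (-76867*I*√104248029/1510841 + 154921) + 30594 = (154921 - 76867*I*√104248029/1510841) + 30594 = 185515 - 76867*I*√104248029/1510841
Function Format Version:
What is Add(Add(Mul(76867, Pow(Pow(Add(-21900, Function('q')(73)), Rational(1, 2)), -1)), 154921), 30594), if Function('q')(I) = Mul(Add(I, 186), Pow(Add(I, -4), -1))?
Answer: Add(185515, Mul(Rational(-76867, 1510841), I, Pow(104248029, Rational(1, 2)))) ≈ Add(1.8552e+5, Mul(-519.46, I))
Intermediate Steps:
Function('q')(I) = Mul(Pow(Add(-4, I), -1), Add(186, I)) (Function('q')(I) = Mul(Add(186, I), Pow(Add(-4, I), -1)) = Mul(Pow(Add(-4, I), -1), Add(186, I)))
Add(Add(Mul(76867, Pow(Pow(Add(-21900, Function('q')(73)), Rational(1, 2)), -1)), 154921), 30594) = Add(Add(Mul(76867, Pow(Pow(Add(-21900, Mul(Pow(Add(-4, 73), -1), Add(186, 73))), Rational(1, 2)), -1)), 154921), 30594) = Add(Add(Mul(76867, Pow(Pow(Add(-21900, Mul(Pow(69, -1), 259)), Rational(1, 2)), -1)), 154921), 30594) = Add(Add(Mul(76867, Pow(Pow(Add(-21900, Mul(Rational(1, 69), 259)), Rational(1, 2)), -1)), 154921), 30594) = Add(Add(Mul(76867, Pow(Pow(Add(-21900, Rational(259, 69)), Rational(1, 2)), -1)), 154921), 30594) = Add(Add(Mul(76867, Pow(Pow(Rational(-1510841, 69), Rational(1, 2)), -1)), 154921), 30594) = Add(Add(Mul(76867, Pow(Mul(Rational(1, 69), I, Pow(104248029, Rational(1, 2))), -1)), 154921), 30594) = Add(Add(Mul(76867, Mul(Rational(-1, 1510841), I, Pow(104248029, Rational(1, 2)))), 154921), 30594) = Add(Add(Mul(Rational(-76867, 1510841), I, Pow(104248029, Rational(1, 2))), 154921), 30594) = Add(Add(154921, Mul(Rational(-76867, 1510841), I, Pow(104248029, Rational(1, 2)))), 30594) = Add(185515, Mul(Rational(-76867, 1510841), I, Pow(104248029, Rational(1, 2))))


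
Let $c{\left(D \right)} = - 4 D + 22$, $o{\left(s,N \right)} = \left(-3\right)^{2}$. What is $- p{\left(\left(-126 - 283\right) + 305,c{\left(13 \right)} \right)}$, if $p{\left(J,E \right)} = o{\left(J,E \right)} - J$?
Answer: $-113$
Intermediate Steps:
$o{\left(s,N \right)} = 9$
$c{\left(D \right)} = 22 - 4 D$
$p{\left(J,E \right)} = 9 - J$
$- p{\left(\left(-126 - 283\right) + 305,c{\left(13 \right)} \right)} = - (9 - \left(\left(-126 - 283\right) + 305\right)) = - (9 - \left(-409 + 305\right)) = - (9 - -104) = - (9 + 104) = \left(-1\right) 113 = -113$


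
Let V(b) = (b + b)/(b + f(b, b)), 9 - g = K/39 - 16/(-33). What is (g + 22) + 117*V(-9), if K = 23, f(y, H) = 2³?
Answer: 916312/429 ≈ 2135.9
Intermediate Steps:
f(y, H) = 8
g = 3400/429 (g = 9 - (23/39 - 16/(-33)) = 9 - (23*(1/39) - 16*(-1/33)) = 9 - (23/39 + 16/33) = 9 - 1*461/429 = 9 - 461/429 = 3400/429 ≈ 7.9254)
V(b) = 2*b/(8 + b) (V(b) = (b + b)/(b + 8) = (2*b)/(8 + b) = 2*b/(8 + b))
(g + 22) + 117*V(-9) = (3400/429 + 22) + 117*(2*(-9)/(8 - 9)) = 12838/429 + 117*(2*(-9)/(-1)) = 12838/429 + 117*(2*(-9)*(-1)) = 12838/429 + 117*18 = 12838/429 + 2106 = 916312/429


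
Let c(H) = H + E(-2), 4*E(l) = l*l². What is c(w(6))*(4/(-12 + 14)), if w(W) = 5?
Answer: 6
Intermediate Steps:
E(l) = l³/4 (E(l) = (l*l²)/4 = l³/4)
c(H) = -2 + H (c(H) = H + (¼)*(-2)³ = H + (¼)*(-8) = H - 2 = -2 + H)
c(w(6))*(4/(-12 + 14)) = (-2 + 5)*(4/(-12 + 14)) = 3*(4/2) = 3*((½)*4) = 3*2 = 6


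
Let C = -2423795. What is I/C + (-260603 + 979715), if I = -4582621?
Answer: 1742984652661/2423795 ≈ 7.1911e+5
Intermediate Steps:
I/C + (-260603 + 979715) = -4582621/(-2423795) + (-260603 + 979715) = -4582621*(-1/2423795) + 719112 = 4582621/2423795 + 719112 = 1742984652661/2423795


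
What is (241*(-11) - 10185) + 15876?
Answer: 3040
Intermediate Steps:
(241*(-11) - 10185) + 15876 = (-2651 - 10185) + 15876 = -12836 + 15876 = 3040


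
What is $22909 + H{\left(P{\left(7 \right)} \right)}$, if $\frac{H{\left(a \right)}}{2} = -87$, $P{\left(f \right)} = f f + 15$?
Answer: $22735$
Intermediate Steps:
$P{\left(f \right)} = 15 + f^{2}$ ($P{\left(f \right)} = f^{2} + 15 = 15 + f^{2}$)
$H{\left(a \right)} = -174$ ($H{\left(a \right)} = 2 \left(-87\right) = -174$)
$22909 + H{\left(P{\left(7 \right)} \right)} = 22909 - 174 = 22735$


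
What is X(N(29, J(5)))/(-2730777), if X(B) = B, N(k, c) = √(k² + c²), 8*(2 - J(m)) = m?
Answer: -√53945/21846216 ≈ -1.0632e-5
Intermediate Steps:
J(m) = 2 - m/8
N(k, c) = √(c² + k²)
X(N(29, J(5)))/(-2730777) = √((2 - ⅛*5)² + 29²)/(-2730777) = √((2 - 5/8)² + 841)*(-1/2730777) = √((11/8)² + 841)*(-1/2730777) = √(121/64 + 841)*(-1/2730777) = √(53945/64)*(-1/2730777) = (√53945/8)*(-1/2730777) = -√53945/21846216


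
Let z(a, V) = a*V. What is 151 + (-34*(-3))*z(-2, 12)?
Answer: -2297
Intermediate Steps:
z(a, V) = V*a
151 + (-34*(-3))*z(-2, 12) = 151 + (-34*(-3))*(12*(-2)) = 151 + 102*(-24) = 151 - 2448 = -2297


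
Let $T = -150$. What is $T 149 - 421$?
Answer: $-22771$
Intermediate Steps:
$T 149 - 421 = \left(-150\right) 149 - 421 = -22350 - 421 = -22771$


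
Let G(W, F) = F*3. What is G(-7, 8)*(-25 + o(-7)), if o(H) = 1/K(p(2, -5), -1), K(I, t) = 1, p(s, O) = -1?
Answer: -576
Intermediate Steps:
G(W, F) = 3*F
o(H) = 1 (o(H) = 1/1 = 1)
G(-7, 8)*(-25 + o(-7)) = (3*8)*(-25 + 1) = 24*(-24) = -576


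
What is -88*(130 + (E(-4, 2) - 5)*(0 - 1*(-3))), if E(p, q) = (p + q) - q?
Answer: -9064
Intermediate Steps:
E(p, q) = p
-88*(130 + (E(-4, 2) - 5)*(0 - 1*(-3))) = -88*(130 + (-4 - 5)*(0 - 1*(-3))) = -88*(130 - 9*(0 + 3)) = -88*(130 - 9*3) = -88*(130 - 27) = -88*103 = -9064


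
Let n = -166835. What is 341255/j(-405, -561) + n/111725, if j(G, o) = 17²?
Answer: 7615699912/6457705 ≈ 1179.3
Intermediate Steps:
j(G, o) = 289
341255/j(-405, -561) + n/111725 = 341255/289 - 166835/111725 = 341255*(1/289) - 166835*1/111725 = 341255/289 - 33367/22345 = 7615699912/6457705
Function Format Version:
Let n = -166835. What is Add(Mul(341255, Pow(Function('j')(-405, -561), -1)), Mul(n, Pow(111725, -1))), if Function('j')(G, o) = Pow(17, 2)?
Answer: Rational(7615699912, 6457705) ≈ 1179.3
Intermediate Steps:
Function('j')(G, o) = 289
Add(Mul(341255, Pow(Function('j')(-405, -561), -1)), Mul(n, Pow(111725, -1))) = Add(Mul(341255, Pow(289, -1)), Mul(-166835, Pow(111725, -1))) = Add(Mul(341255, Rational(1, 289)), Mul(-166835, Rational(1, 111725))) = Add(Rational(341255, 289), Rational(-33367, 22345)) = Rational(7615699912, 6457705)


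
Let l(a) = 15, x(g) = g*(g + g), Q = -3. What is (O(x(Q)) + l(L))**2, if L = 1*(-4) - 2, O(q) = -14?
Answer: 1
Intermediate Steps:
x(g) = 2*g**2 (x(g) = g*(2*g) = 2*g**2)
L = -6 (L = -4 - 2 = -6)
(O(x(Q)) + l(L))**2 = (-14 + 15)**2 = 1**2 = 1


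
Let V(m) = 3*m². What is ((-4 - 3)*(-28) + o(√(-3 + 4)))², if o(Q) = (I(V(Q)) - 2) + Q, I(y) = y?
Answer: 39204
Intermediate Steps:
o(Q) = -2 + Q + 3*Q² (o(Q) = (3*Q² - 2) + Q = (-2 + 3*Q²) + Q = -2 + Q + 3*Q²)
((-4 - 3)*(-28) + o(√(-3 + 4)))² = ((-4 - 3)*(-28) + (-2 + √(-3 + 4) + 3*(√(-3 + 4))²))² = (-7*(-28) + (-2 + √1 + 3*(√1)²))² = (196 + (-2 + 1 + 3*1²))² = (196 + (-2 + 1 + 3*1))² = (196 + (-2 + 1 + 3))² = (196 + 2)² = 198² = 39204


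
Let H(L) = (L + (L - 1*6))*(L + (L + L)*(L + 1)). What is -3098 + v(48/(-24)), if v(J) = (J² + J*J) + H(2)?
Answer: -3118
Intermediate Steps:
H(L) = (-6 + 2*L)*(L + 2*L*(1 + L)) (H(L) = (L + (L - 6))*(L + (2*L)*(1 + L)) = (L + (-6 + L))*(L + 2*L*(1 + L)) = (-6 + 2*L)*(L + 2*L*(1 + L)))
v(J) = -28 + 2*J² (v(J) = (J² + J*J) + 2*2*(-9 - 3*2 + 2*2²) = (J² + J²) + 2*2*(-9 - 6 + 2*4) = 2*J² + 2*2*(-9 - 6 + 8) = 2*J² + 2*2*(-7) = 2*J² - 28 = -28 + 2*J²)
-3098 + v(48/(-24)) = -3098 + (-28 + 2*(48/(-24))²) = -3098 + (-28 + 2*(48*(-1/24))²) = -3098 + (-28 + 2*(-2)²) = -3098 + (-28 + 2*4) = -3098 + (-28 + 8) = -3098 - 20 = -3118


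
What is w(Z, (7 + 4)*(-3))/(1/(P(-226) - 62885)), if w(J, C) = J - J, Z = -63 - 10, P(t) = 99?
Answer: 0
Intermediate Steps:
Z = -73
w(J, C) = 0
w(Z, (7 + 4)*(-3))/(1/(P(-226) - 62885)) = 0/(1/(99 - 62885)) = 0/(1/(-62786)) = 0/(-1/62786) = 0*(-62786) = 0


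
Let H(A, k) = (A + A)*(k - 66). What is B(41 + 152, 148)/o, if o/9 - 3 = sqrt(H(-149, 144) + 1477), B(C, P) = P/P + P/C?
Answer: 341/12608304 - 341*I*sqrt(21767)/37824912 ≈ 2.7046e-5 - 0.0013301*I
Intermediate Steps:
H(A, k) = 2*A*(-66 + k) (H(A, k) = (2*A)*(-66 + k) = 2*A*(-66 + k))
B(C, P) = 1 + P/C
o = 27 + 9*I*sqrt(21767) (o = 27 + 9*sqrt(2*(-149)*(-66 + 144) + 1477) = 27 + 9*sqrt(2*(-149)*78 + 1477) = 27 + 9*sqrt(-23244 + 1477) = 27 + 9*sqrt(-21767) = 27 + 9*(I*sqrt(21767)) = 27 + 9*I*sqrt(21767) ≈ 27.0 + 1327.8*I)
B(41 + 152, 148)/o = (((41 + 152) + 148)/(41 + 152))/(27 + 9*I*sqrt(21767)) = ((193 + 148)/193)/(27 + 9*I*sqrt(21767)) = ((1/193)*341)/(27 + 9*I*sqrt(21767)) = 341/(193*(27 + 9*I*sqrt(21767)))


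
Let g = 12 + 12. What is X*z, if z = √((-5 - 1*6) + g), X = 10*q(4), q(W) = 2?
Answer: 20*√13 ≈ 72.111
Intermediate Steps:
g = 24
X = 20 (X = 10*2 = 20)
z = √13 (z = √((-5 - 1*6) + 24) = √((-5 - 6) + 24) = √(-11 + 24) = √13 ≈ 3.6056)
X*z = 20*√13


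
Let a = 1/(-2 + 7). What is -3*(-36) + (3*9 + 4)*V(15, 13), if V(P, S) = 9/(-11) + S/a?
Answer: 23074/11 ≈ 2097.6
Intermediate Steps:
a = 1/5 ≈ 0.20000
V(P, S) = -9/11 + 5*S (V(P, S) = 9/(-11) + S/(1/5) = 9*(-1/11) + S*5 = -9/11 + 5*S)
-3*(-36) + (3*9 + 4)*V(15, 13) = -3*(-36) + (3*9 + 4)*(-9/11 + 5*13) = 108 + (27 + 4)*(-9/11 + 65) = 108 + 31*(706/11) = 108 + 21886/11 = 23074/11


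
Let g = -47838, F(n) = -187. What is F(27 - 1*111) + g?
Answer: -48025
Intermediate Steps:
F(27 - 1*111) + g = -187 - 47838 = -48025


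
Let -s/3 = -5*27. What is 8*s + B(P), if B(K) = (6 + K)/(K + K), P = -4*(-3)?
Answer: 12963/4 ≈ 3240.8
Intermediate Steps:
P = 12
B(K) = (6 + K)/(2*K) (B(K) = (6 + K)/((2*K)) = (6 + K)*(1/(2*K)) = (6 + K)/(2*K))
s = 405 (s = -(-15)*27 = -3*(-135) = 405)
8*s + B(P) = 8*405 + (½)*(6 + 12)/12 = 3240 + (½)*(1/12)*18 = 3240 + ¾ = 12963/4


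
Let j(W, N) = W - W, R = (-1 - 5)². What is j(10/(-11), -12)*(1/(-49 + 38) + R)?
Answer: 0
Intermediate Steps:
R = 36 (R = (-6)² = 36)
j(W, N) = 0
j(10/(-11), -12)*(1/(-49 + 38) + R) = 0*(1/(-49 + 38) + 36) = 0*(1/(-11) + 36) = 0*(-1/11 + 36) = 0*(395/11) = 0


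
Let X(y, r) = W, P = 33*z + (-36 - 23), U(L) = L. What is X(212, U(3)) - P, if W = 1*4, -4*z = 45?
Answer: 1737/4 ≈ 434.25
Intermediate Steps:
z = -45/4 (z = -¼*45 = -45/4 ≈ -11.250)
P = -1721/4 (P = 33*(-45/4) + (-36 - 23) = -1485/4 - 59 = -1721/4 ≈ -430.25)
W = 4
X(y, r) = 4
X(212, U(3)) - P = 4 - 1*(-1721/4) = 4 + 1721/4 = 1737/4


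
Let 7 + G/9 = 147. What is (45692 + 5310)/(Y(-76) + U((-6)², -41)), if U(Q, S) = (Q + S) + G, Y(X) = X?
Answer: 51002/1179 ≈ 43.259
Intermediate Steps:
G = 1260 (G = -63 + 9*147 = -63 + 1323 = 1260)
U(Q, S) = 1260 + Q + S (U(Q, S) = (Q + S) + 1260 = 1260 + Q + S)
(45692 + 5310)/(Y(-76) + U((-6)², -41)) = (45692 + 5310)/(-76 + (1260 + (-6)² - 41)) = 51002/(-76 + (1260 + 36 - 41)) = 51002/(-76 + 1255) = 51002/1179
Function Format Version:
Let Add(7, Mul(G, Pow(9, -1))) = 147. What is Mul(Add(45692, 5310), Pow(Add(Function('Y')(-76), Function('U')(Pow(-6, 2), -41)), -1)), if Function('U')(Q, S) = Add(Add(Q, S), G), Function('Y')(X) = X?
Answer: Rational(51002, 1179) ≈ 43.259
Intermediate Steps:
G = 1260 (G = Add(-63, Mul(9, 147)) = Add(-63, 1323) = 1260)
Function('U')(Q, S) = Add(1260, Q, S) (Function('U')(Q, S) = Add(Add(Q, S), 1260) = Add(1260, Q, S))
Mul(Add(45692, 5310), Pow(Add(Function('Y')(-76), Function('U')(Pow(-6, 2), -41)), -1)) = Mul(Add(45692, 5310), Pow(Add(-76, Add(1260, Pow(-6, 2), -41)), -1)) = Mul(51002, Pow(Add(-76, Add(1260, 36, -41)), -1)) = Mul(51002, Pow(Add(-76, 1255), -1)) = Mul(51002, Pow(1179, -1)) = Mul(51002, Rational(1, 1179)) = Rational(51002, 1179)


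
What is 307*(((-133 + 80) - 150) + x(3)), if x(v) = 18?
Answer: -56795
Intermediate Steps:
307*(((-133 + 80) - 150) + x(3)) = 307*(((-133 + 80) - 150) + 18) = 307*((-53 - 150) + 18) = 307*(-203 + 18) = 307*(-185) = -56795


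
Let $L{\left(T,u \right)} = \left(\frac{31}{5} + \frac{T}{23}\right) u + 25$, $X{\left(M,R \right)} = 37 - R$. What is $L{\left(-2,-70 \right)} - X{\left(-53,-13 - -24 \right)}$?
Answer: $- \frac{9865}{23} \approx -428.91$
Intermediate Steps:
$L{\left(T,u \right)} = 25 + u \left(\frac{31}{5} + \frac{T}{23}\right)$ ($L{\left(T,u \right)} = \left(31 \cdot \frac{1}{5} + T \frac{1}{23}\right) u + 25 = \left(\frac{31}{5} + \frac{T}{23}\right) u + 25 = u \left(\frac{31}{5} + \frac{T}{23}\right) + 25 = 25 + u \left(\frac{31}{5} + \frac{T}{23}\right)$)
$L{\left(-2,-70 \right)} - X{\left(-53,-13 - -24 \right)} = \left(25 + \frac{31}{5} \left(-70\right) + \frac{1}{23} \left(-2\right) \left(-70\right)\right) - \left(37 - \left(-13 - -24\right)\right) = \left(25 - 434 + \frac{140}{23}\right) - \left(37 - \left(-13 + 24\right)\right) = - \frac{9267}{23} - \left(37 - 11\right) = - \frac{9267}{23} - 26 = - \frac{9865}{23}$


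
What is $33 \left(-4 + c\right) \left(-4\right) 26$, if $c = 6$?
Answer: $-6864$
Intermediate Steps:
$33 \left(-4 + c\right) \left(-4\right) 26 = 33 \left(-4 + 6\right) \left(-4\right) 26 = 33 \cdot 2 \left(-4\right) 26 = 33 \left(-8\right) 26 = \left(-264\right) 26 = -6864$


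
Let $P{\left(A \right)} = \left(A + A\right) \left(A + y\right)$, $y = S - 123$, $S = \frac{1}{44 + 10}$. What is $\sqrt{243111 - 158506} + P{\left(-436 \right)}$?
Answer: $\frac{13160660}{27} + \sqrt{84605} \approx 4.8772 \cdot 10^{5}$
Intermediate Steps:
$S = \frac{1}{54} \approx 0.018519$
$y = - \frac{6641}{54}$ ($y = \frac{1}{54} - 123 = - \frac{6641}{54} \approx -122.98$)
$P{\left(A \right)} = 2 A \left(- \frac{6641}{54} + A\right)$ ($P{\left(A \right)} = \left(A + A\right) \left(A - \frac{6641}{54}\right) = 2 A \left(- \frac{6641}{54} + A\right)$)
$\sqrt{243111 - 158506} + P{\left(-436 \right)} = \sqrt{243111 - 158506} + \frac{1}{27} \left(-436\right) \left(-6641 + 54 \left(-436\right)\right) = \sqrt{84605} + \frac{1}{27} \left(-436\right) \left(-6641 - 23544\right) = \sqrt{84605} + \frac{1}{27} \left(-436\right) \left(-30185\right) = \sqrt{84605} + \frac{13160660}{27} = \frac{13160660}{27} + \sqrt{84605}$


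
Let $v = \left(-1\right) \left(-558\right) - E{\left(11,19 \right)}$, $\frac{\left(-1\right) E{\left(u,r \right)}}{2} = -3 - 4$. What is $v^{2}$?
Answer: $295936$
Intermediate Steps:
$E{\left(u,r \right)} = 14$ ($E{\left(u,r \right)} = - 2 \left(-3 - 4\right) = \left(-2\right) \left(-7\right) = 14$)
$v = 544$ ($v = \left(-1\right) \left(-558\right) - 14 = 558 - 14 = 544$)
$v^{2} = 544^{2} = 295936$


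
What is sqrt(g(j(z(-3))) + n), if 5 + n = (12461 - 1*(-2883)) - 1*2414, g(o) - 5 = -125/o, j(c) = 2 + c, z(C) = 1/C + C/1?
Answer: sqrt(52095)/2 ≈ 114.12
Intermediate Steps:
z(C) = C + 1/C (z(C) = 1/C + C*1 = 1/C + C = C + 1/C)
g(o) = 5 - 125/o
n = 12925 (n = -5 + ((12461 - 1*(-2883)) - 1*2414) = -5 + ((12461 + 2883) - 2414) = -5 + (15344 - 2414) = -5 + 12930 = 12925)
sqrt(g(j(z(-3))) + n) = sqrt((5 - 125/(2 + (-3 + 1/(-3)))) + 12925) = sqrt((5 - 125/(2 + (-3 - 1/3))) + 12925) = sqrt((5 - 125/(2 - 10/3)) + 12925) = sqrt((5 - 125/(-4/3)) + 12925) = sqrt((5 - 125*(-3/4)) + 12925) = sqrt((5 + 375/4) + 12925) = sqrt(395/4 + 12925) = sqrt(52095/4) = sqrt(52095)/2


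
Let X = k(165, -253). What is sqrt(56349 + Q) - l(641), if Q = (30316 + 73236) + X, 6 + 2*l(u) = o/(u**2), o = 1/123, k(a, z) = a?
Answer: 303230177/101076726 + sqrt(160066) ≈ 403.08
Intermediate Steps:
X = 165
o = 1/123 ≈ 0.0081301
l(u) = -3 + 1/(246*u**2) (l(u) = -3 + (1/(123*(u**2)))/2 = -3 + (1/(123*u**2))/2 = -3 + 1/(246*u**2))
Q = 103717 (Q = (30316 + 73236) + 165 = 103552 + 165 = 103717)
sqrt(56349 + Q) - l(641) = sqrt(56349 + 103717) - (-3 + (1/246)/641**2) = sqrt(160066) - (-3 + (1/246)*(1/410881)) = sqrt(160066) - (-3 + 1/101076726) = sqrt(160066) - 1*(-303230177/101076726) = sqrt(160066) + 303230177/101076726 = 303230177/101076726 + sqrt(160066)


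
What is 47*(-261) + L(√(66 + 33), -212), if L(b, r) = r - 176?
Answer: -12655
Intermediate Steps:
L(b, r) = -176 + r
47*(-261) + L(√(66 + 33), -212) = 47*(-261) + (-176 - 212) = -12267 - 388 = -12655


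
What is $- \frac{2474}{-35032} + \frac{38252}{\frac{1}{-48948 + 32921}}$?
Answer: $- \frac{10738443105627}{17516} \approx -6.1306 \cdot 10^{8}$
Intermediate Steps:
$- \frac{2474}{-35032} + \frac{38252}{\frac{1}{-48948 + 32921}} = \left(-2474\right) \left(- \frac{1}{35032}\right) + \frac{38252}{\frac{1}{-16027}} = \frac{1237}{17516} + \frac{38252}{- \frac{1}{16027}} = \frac{1237}{17516} + 38252 \left(-16027\right) = \frac{1237}{17516} - 613064804 = - \frac{10738443105627}{17516}$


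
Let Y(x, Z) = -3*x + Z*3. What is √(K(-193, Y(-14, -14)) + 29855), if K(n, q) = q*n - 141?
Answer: √29714 ≈ 172.38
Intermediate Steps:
Y(x, Z) = -3*x + 3*Z
K(n, q) = -141 + n*q (K(n, q) = n*q - 141 = -141 + n*q)
√(K(-193, Y(-14, -14)) + 29855) = √((-141 - 193*(-3*(-14) + 3*(-14))) + 29855) = √((-141 - 193*(42 - 42)) + 29855) = √((-141 - 193*0) + 29855) = √((-141 + 0) + 29855) = √(-141 + 29855) = √29714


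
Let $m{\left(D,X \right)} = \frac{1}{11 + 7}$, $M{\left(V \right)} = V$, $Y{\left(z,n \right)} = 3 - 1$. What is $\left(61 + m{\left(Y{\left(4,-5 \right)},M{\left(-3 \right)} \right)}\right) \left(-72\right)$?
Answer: $-4396$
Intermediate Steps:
$Y{\left(z,n \right)} = 2$ ($Y{\left(z,n \right)} = 3 - 1 = 2$)
$m{\left(D,X \right)} = \frac{1}{18}$
$\left(61 + m{\left(Y{\left(4,-5 \right)},M{\left(-3 \right)} \right)}\right) \left(-72\right) = \left(61 + \frac{1}{18}\right) \left(-72\right) = \frac{1099}{18} \left(-72\right) = -4396$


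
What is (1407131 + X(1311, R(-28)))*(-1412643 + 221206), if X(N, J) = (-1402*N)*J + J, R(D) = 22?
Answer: 46500989038647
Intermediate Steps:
X(N, J) = J - 1402*J*N (X(N, J) = -1402*J*N + J = J - 1402*J*N)
(1407131 + X(1311, R(-28)))*(-1412643 + 221206) = (1407131 + 22*(1 - 1402*1311))*(-1412643 + 221206) = (1407131 + 22*(1 - 1838022))*(-1191437) = (1407131 + 22*(-1838021))*(-1191437) = (1407131 - 40436462)*(-1191437) = -39029331*(-1191437) = 46500989038647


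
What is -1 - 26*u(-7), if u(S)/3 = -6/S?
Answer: -475/7 ≈ -67.857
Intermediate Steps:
u(S) = -18/S (u(S) = 3*(-6/S) = -18/S)
-1 - 26*u(-7) = -1 - (-468)/(-7) = -1 - (-468)*(-1)/7 = -1 - 26*18/7 = -1 - 468/7 = -475/7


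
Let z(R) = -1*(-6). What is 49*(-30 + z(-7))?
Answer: -1176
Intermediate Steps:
z(R) = 6
49*(-30 + z(-7)) = 49*(-30 + 6) = 49*(-24) = -1176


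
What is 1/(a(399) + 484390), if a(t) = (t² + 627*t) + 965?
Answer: 1/894729 ≈ 1.1177e-6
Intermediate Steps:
a(t) = 965 + t² + 627*t
1/(a(399) + 484390) = 1/((965 + 399² + 627*399) + 484390) = 1/((965 + 159201 + 250173) + 484390) = 1/(410339 + 484390) = 1/894729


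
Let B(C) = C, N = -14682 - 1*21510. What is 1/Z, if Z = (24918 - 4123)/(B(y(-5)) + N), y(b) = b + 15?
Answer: -36182/20795 ≈ -1.7399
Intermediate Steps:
y(b) = 15 + b
N = -36192 (N = -14682 - 21510 = -36192)
Z = -20795/36182 (Z = (24918 - 4123)/((15 - 5) - 36192) = 20795/(10 - 36192) = 20795/(-36182) = 20795*(-1/36182) = -20795/36182 ≈ -0.57473)
1/Z = 1/(-20795/36182) = -36182/20795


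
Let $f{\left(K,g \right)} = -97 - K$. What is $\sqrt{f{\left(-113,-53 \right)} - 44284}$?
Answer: $2 i \sqrt{11067} \approx 210.4 i$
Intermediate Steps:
$\sqrt{f{\left(-113,-53 \right)} - 44284} = \sqrt{\left(-97 - -113\right) - 44284} = \sqrt{\left(-97 + 113\right) - 44284} = \sqrt{16 - 44284} = \sqrt{-44268} = 2 i \sqrt{11067}$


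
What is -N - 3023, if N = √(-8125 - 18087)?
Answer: -3023 - 2*I*√6553 ≈ -3023.0 - 161.9*I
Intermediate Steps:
N = 2*I*√6553 (N = √(-26212) = 2*I*√6553 ≈ 161.9*I)
-N - 3023 = -2*I*√6553 - 3023 = -3023 - 2*I*√6553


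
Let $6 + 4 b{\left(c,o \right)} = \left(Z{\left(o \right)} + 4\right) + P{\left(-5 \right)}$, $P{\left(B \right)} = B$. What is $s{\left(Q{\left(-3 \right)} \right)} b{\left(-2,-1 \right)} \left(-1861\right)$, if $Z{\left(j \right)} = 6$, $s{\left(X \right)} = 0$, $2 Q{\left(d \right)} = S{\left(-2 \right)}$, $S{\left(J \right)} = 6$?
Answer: $0$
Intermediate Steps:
$Q{\left(d \right)} = 3$ ($Q{\left(d \right)} = \frac{1}{2} \cdot 6 = 3$)
$b{\left(c,o \right)} = - \frac{1}{4}$ ($b{\left(c,o \right)} = - \frac{3}{2} + \frac{\left(6 + 4\right) - 5}{4} = - \frac{3}{2} + \frac{10 - 5}{4} = - \frac{3}{2} + \frac{1}{4} \cdot 5 = - \frac{3}{2} + \frac{5}{4} = - \frac{1}{4}$)
$s{\left(Q{\left(-3 \right)} \right)} b{\left(-2,-1 \right)} \left(-1861\right) = 0 \left(- \frac{1}{4}\right) \left(-1861\right) = 0 \left(-1861\right) = 0$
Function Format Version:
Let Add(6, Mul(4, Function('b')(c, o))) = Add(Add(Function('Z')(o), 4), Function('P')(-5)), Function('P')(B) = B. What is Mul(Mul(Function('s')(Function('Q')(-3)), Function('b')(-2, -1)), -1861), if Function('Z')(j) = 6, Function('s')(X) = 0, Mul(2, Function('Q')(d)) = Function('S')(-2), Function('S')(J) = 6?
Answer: 0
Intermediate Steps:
Function('Q')(d) = 3 (Function('Q')(d) = Mul(Rational(1, 2), 6) = 3)
Function('b')(c, o) = Rational(-1, 4) (Function('b')(c, o) = Add(Rational(-3, 2), Mul(Rational(1, 4), Add(Add(6, 4), -5))) = Add(Rational(-3, 2), Mul(Rational(1, 4), Add(10, -5))) = Add(Rational(-3, 2), Mul(Rational(1, 4), 5)) = Add(Rational(-3, 2), Rational(5, 4)) = Rational(-1, 4))
Mul(Mul(Function('s')(Function('Q')(-3)), Function('b')(-2, -1)), -1861) = Mul(Mul(0, Rational(-1, 4)), -1861) = Mul(0, -1861) = 0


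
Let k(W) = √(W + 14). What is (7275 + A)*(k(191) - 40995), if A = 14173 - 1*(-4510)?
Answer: -1064148210 + 25958*√205 ≈ -1.0638e+9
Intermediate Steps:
A = 18683 (A = 14173 + 4510 = 18683)
k(W) = √(14 + W)
(7275 + A)*(k(191) - 40995) = (7275 + 18683)*(√(14 + 191) - 40995) = 25958*(√205 - 40995) = 25958*(-40995 + √205) = -1064148210 + 25958*√205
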